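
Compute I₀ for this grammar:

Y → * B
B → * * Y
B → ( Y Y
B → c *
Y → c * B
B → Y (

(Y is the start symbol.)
First, augment the grammar with Y' → Y
I₀ = CLOSURE({ [Y' → . Y] }):
  [Y' → . Y] has the dot before Y: add [Y → . * B], [Y → . c * B]
No further items can be added.

I₀ = { [Y → . * B], [Y → . c * B], [Y' → . Y] }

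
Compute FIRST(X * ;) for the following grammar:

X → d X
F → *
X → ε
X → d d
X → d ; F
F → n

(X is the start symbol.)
{ '*', 'd' }

FIRST sets of the non-terminals involved (from the grammar, by fixed-point iteration):
  FIRST(X) = { 'd', ε }

To compute FIRST(X * ;), process the symbols left to right:
Symbol X is a non-terminal. Add FIRST(X) \ {ε} = { 'd' }
X is nullable (ε ∈ FIRST(X)), continue to the next symbol.
Symbol * is a terminal. Add '*' and stop.
FIRST(X * ;) = { '*', 'd' }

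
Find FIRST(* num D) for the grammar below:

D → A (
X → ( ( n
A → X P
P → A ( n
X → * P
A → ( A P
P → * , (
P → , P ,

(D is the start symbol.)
{ '*' }

To compute FIRST(* num D), process the symbols left to right:
Symbol * is a terminal. Add '*' and stop.
FIRST(* num D) = { '*' }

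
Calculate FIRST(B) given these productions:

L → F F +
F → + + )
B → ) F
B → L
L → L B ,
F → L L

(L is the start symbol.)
{ ')', '+' }

FIRST sets of the other non-terminals involved (by the same procedure, iterated to a fixed point):
  FIRST(L) = { '+' }

From B → ) F:
  - ')' is a terminal: add ')' and stop
From B → L:
  - L is a non-terminal: add FIRST(L) \ {ε} = { '+' }
    L is not nullable, so stop

Collecting: FIRST(B) = { ')', '+' }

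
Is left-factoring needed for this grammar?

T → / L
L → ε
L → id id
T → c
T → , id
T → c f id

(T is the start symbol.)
Left-factoring is needed when two productions for the same non-terminal
share a common prefix on the right-hand side.

Productions for T:
  T → / L
  T → c
  T → , id
  T → c f id
Productions for L:
  L → ε
  L → id id

Found common prefix 'c' in productions for T

Answer: Yes, T has productions with common prefix 'c'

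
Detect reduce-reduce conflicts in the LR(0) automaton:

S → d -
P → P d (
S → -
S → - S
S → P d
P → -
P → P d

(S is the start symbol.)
Augment with S' → S and build the canonical LR(0) collection (I0 = CLOSURE({[S' → . S]}), then GOTO on every symbol after a dot until no new states appear). It has 9 states:
  I0: { [P → . -], [P → . P d (], [P → . P d], [S → . - S], [S → . -], [S → . P d], [S → . d -], [S' → . S] }  — shift
  I1: { [P → - .], [P → . -], [P → . P d (], [P → . P d], [S → - . S], [S → - .], [S → . - S], [S → . -], [S → . P d], [S → . d -] }  — shift, 2 reduces
  I2: { [P → P . d (], [P → P . d], [S → P . d] }  — shift
  I3: { [S' → S .] }  — accept
  I4: { [S → d . -] }  — shift
  I5: { [S → d - .] }  — reduce
  I6: { [P → P d . (], [P → P d .], [S → P d .] }  — shift, 2 reduces
  I7: { [P → P d ( .] }  — reduce
  I8: { [S → - S .] }  — reduce

I1 contains complete items [P → - .], [S → - .] — reduce-reduce conflict.
I6 contains complete items [P → P d .], [S → P d .] — reduce-reduce conflict.

Answer: Yes — I1: [P → - .] vs [S → - .]; I6: [P → P d .] vs [S → P d .]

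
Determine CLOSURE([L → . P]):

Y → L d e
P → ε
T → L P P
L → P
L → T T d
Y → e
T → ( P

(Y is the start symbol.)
Start with: [L → . P]
  [L → . P] has the dot before P: add [P → .]
No further items can be added.

CLOSURE = { [L → . P], [P → .] }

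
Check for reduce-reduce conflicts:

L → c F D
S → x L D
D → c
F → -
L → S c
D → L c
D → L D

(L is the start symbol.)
Yes — I13: [D → L c .] vs [D → c .]

A reduce-reduce conflict occurs when an LR(0) state has two complete items [A → α .] and [B → β .] — both call for a reduction, and with no lookahead the parser cannot choose between them.

Augment with L' → L and build the canonical LR(0) collection (I0 = CLOSURE({[L' → . L]}), then GOTO on every symbol after a dot until no new states appear). It has 15 states:
  I0: { [L → . S c], [L → . c F D], [L' → . L], [S → . x L D] }  — shift
  I1: { [L' → L .] }  — accept
  I2: { [L → S . c] }  — shift
  I3: { [F → . -], [L → c . F D] }  — shift
  I4: { [L → . S c], [L → . c F D], [S → . x L D], [S → x . L D] }  — shift
  I5: { [D → . L D], [D → . L c], [D → . c], [L → . S c], [L → . c F D], [S → . x L D], [S → x L . D] }  — shift
  I6: { [S → x L D .] }  — reduce
  I7: { [D → . L D], [D → . L c], [D → . c], [D → L . D], [D → L . c], [L → . S c], [L → . c F D], [S → . x L D] }  — shift
  I8: { [D → c .], [F → . -], [L → c . F D] }  — shift, reduce
  I9: { [F → - .] }  — reduce
  I10: { [D → . L D], [D → . L c], [D → . c], [L → . S c], [L → . c F D], [L → c F . D], [S → . x L D] }  — shift
  I11: { [L → c F D .] }  — reduce
  I12: { [D → L D .] }  — reduce
  I13: { [D → L c .], [D → c .], [F → . -], [L → c . F D] }  — shift, 2 reduces
  I14: { [L → S c .] }  — reduce

I13 contains complete items [D → L c .], [D → c .] — reduce-reduce conflict.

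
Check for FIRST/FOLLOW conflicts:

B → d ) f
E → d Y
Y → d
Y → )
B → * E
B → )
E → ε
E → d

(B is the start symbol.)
No FIRST/FOLLOW conflicts.

A FIRST/FOLLOW conflict occurs when a non-terminal N has a nullable alternative N → β (β ⇒* ε) and another alternative N → α with FIRST(α) ∩ FOLLOW(N) ≠ ∅: on such a lookahead the parser cannot decide between expanding α and letting N vanish via β.

Nullable non-terminals: E.

E: nullable alternative(s) E → ε; FOLLOW(E) = { $ }
  E → d Y: FIRST \ {ε} = { 'd' } — disjoint from FOLLOW(E)
  E → ε: FIRST \ {ε} = { } — this is the only nullable alternative, skip
  E → d: FIRST \ {ε} = { 'd' } — disjoint from FOLLOW(E)

B, Y have no nullable alternative, so no FIRST/FOLLOW check is needed there.

No FIRST/FOLLOW conflicts found.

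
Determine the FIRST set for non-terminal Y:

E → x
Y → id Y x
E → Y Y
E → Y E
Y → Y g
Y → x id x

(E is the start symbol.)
From Y → id Y x:
  - id is a terminal: add 'id' and stop
From Y → Y g:
  - Y is the symbol being defined: contributes nothing new
    Y is not nullable, so stop
From Y → x id x:
  - x is a terminal: add 'x' and stop

Collecting: FIRST(Y) = { 'id', 'x' }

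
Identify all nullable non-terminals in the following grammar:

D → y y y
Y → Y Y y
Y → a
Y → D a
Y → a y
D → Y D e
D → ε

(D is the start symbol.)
{ 'D' }

ε-productions: D → ε
So D is immediately nullable.
No further non-terminal can be added: every production for the remaining non-terminals contains a terminal or a non-nullable non-terminal.
Nullable = { 'D' }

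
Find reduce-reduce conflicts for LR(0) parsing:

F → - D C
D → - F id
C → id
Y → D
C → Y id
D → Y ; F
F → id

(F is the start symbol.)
No reduce-reduce conflicts

Augment with F' → F and build the canonical LR(0) collection (I0 = CLOSURE({[F' → . F]}), then GOTO on every symbol after a dot until no new states appear). It has 16 states:
  I0: { [F → . - D C], [F → . id], [F' → . F] }  — shift
  I1: { [D → . - F id], [D → . Y ; F], [F → - . D C], [Y → . D] }  — shift
  I2: { [F' → F .] }  — accept
  I3: { [F → id .] }  — reduce
  I4: { [D → - . F id], [F → . - D C], [F → . id] }  — shift
  I5: { [C → . Y id], [C → . id], [D → . - F id], [D → . Y ; F], [F → - D . C], [Y → . D], [Y → D .] }  — shift, reduce
  I6: { [D → Y . ; F] }  — shift
  I7: { [D → Y ; . F], [F → . - D C], [F → . id] }  — shift
  I8: { [D → Y ; F .] }  — reduce
  I9: { [F → - D C .] }  — reduce
  I10: { [Y → D .] }  — reduce
  I11: { [C → Y . id], [D → Y . ; F] }  — shift
  I12: { [C → id .] }  — reduce
  I13: { [C → Y id .] }  — reduce
  I14: { [D → - F . id] }  — shift
  I15: { [D → - F id .] }  — reduce

No state contains more than one complete item.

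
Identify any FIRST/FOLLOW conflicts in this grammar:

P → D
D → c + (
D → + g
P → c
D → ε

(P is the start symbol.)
A FIRST/FOLLOW conflict occurs when a non-terminal N has a nullable alternative N → β (β ⇒* ε) and another alternative N → α with FIRST(α) ∩ FOLLOW(N) ≠ ∅: on such a lookahead the parser cannot decide between expanding α and letting N vanish via β.

Nullable non-terminals: D, P.
FIRST sets used below: FIRST(D) = { '+', 'c', ε }

D: nullable alternative(s) D → ε; FOLLOW(D) = { $ }
  D → c + (: FIRST \ {ε} = { 'c' } — disjoint from FOLLOW(D)
  D → + g: FIRST \ {ε} = { '+' } — disjoint from FOLLOW(D)
  D → ε: FIRST \ {ε} = { } — this is the only nullable alternative, skip

P: nullable alternative(s) P → D; FOLLOW(P) = { $ }
  P → D: FIRST \ {ε} = { '+', 'c' } — this is the only nullable alternative, skip
  P → c: FIRST \ {ε} = { 'c' } — disjoint from FOLLOW(P)

No FIRST/FOLLOW conflicts found.

Answer: No FIRST/FOLLOW conflicts.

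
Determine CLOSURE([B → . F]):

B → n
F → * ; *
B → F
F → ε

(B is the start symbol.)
{ [B → . F], [F → . * ; *], [F → .] }

To compute CLOSURE, for each item [A → α.Bβ] where B is a non-terminal, add [B → .γ] for all productions B → γ; repeat for the newly added items until nothing changes.

Start with: [B → . F]
  [B → . F] has the dot before F: add [F → . * ; *], [F → .]
No further items can be added.

CLOSURE = { [B → . F], [F → . * ; *], [F → .] }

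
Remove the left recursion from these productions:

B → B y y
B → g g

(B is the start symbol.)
B → g g B'
B' → y y B'
B' → ε

B is directly left-recursive. The standard transformation for
  A → A α₁ | ... | A α_m | β₁ | ... | β_n
is
  A  → β₁ A' | ... | β_n A'
  A' → α₁ A' | ... | α_m A' | ε

B → g g becomes B → g g B'
B → B y y becomes B' → y y B'
Add B' → ε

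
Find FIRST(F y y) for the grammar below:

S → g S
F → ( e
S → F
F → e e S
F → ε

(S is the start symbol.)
{ '(', 'e', 'y' }

FIRST sets of the non-terminals involved (from the grammar, by fixed-point iteration):
  FIRST(F) = { '(', 'e', ε }

To compute FIRST(F y y), process the symbols left to right:
Symbol F is a non-terminal. Add FIRST(F) \ {ε} = { '(', 'e' }
F is nullable (ε ∈ FIRST(F)), continue to the next symbol.
Symbol y is a terminal. Add 'y' and stop.
FIRST(F y y) = { '(', 'e', 'y' }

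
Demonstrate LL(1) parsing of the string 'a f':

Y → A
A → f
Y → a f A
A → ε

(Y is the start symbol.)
Stack is shown with the top on the left.

Stack    Input  Action
----------------------
Y $      a f $  output Y → a f A
a f A $  a f $  match 'a'
f A $    f $    match 'f'
A $      $      output A → ε
$        $      accept

The string is accepted.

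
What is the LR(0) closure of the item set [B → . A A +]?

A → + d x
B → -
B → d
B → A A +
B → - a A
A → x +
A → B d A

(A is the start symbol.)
{ [A → . + d x], [A → . B d A], [A → . x +], [B → . - a A], [B → . -], [B → . A A +], [B → . d] }

To compute CLOSURE, for each item [A → α.Bβ] where B is a non-terminal, add [B → .γ] for all productions B → γ; repeat for the newly added items until nothing changes.

Start with: [B → . A A +]
  [B → . A A +] has the dot before A: add [A → . + d x], [A → . x +], [A → . B d A]
  [A → . B d A] has the dot before B: add [B → . -], [B → . d], [B → . - a A]
No further items can be added.

CLOSURE = { [A → . + d x], [A → . B d A], [A → . x +], [B → . - a A], [B → . -], [B → . A A +], [B → . d] }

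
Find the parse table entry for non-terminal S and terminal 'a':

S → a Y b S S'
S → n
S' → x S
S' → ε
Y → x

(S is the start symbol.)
S → a Y b S S'

To find M[S, 'a'], we find productions for S where 'a' is in the predict set (PREDICT(N → α) = (FIRST(α) \ {ε}) ∪ (FOLLOW(N) if α ⇒* ε)).

S → a Y b S S': PREDICT = { 'a' }
  'a' is in predict set, so this production goes in M[S, 'a']
S → n: PREDICT = { 'n' }

M[S, 'a'] = S → a Y b S S'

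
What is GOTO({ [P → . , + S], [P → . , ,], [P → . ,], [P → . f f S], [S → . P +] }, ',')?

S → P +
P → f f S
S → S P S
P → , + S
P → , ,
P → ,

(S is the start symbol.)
{ [P → , . + S], [P → , . ,], [P → , .] }

GOTO(I, ',') = CLOSURE({ [A → αX.β] : [A → α.Xβ] ∈ I, X = ',' })

Items with dot before ',', with the dot advanced:
  [P → . ,] → [P → , .]
  [P → . , + S] → [P → , . + S]
  [P → . , ,] → [P → , . ,]
Closure adds nothing (no advanced item has the dot before a non-terminal).

GOTO = { [P → , . + S], [P → , . ,], [P → , .] }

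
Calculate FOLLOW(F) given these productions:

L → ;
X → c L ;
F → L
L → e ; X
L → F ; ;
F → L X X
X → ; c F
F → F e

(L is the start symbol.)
To compute FOLLOW(F), find every occurrence of F on a right-hand side N → α F β: add FIRST(β) \ {ε}, and if β is empty or nullable also add FOLLOW(N). Iterate to a fixed point.

In L → F ; ;: F is followed by ';' ';', add FIRST(';' ';') \ {ε} = { ';' }
In X → ; c F: F is at the end, add FOLLOW(X)
In F → F e: F is followed by e, add FIRST(e) \ {ε} = { 'e' }

The FOLLOW sets referred to above (computed the same way, to a fixed point):
  FOLLOW(X) = { $, ';', 'c', 'e' }

Taking the union: FOLLOW(F) = { $, ';', 'c', 'e' }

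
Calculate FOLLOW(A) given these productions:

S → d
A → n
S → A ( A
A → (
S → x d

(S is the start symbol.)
{ $, '(' }

To compute FOLLOW(A), find every occurrence of A on a right-hand side N → α A β: add FIRST(β) \ {ε}, and if β is empty or nullable also add FOLLOW(N). Iterate to a fixed point.

In S → A ( A: A is followed by '(' A, add FIRST('(' A) \ {ε} = { '(' }
In S → A ( A: A is at the end, add FOLLOW(S)

The FOLLOW sets referred to above (computed the same way, to a fixed point):
  FOLLOW(S) = { $ }

Taking the union: FOLLOW(A) = { $, '(' }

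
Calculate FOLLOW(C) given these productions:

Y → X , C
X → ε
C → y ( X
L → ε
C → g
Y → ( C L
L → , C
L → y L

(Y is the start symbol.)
{ $, ',', 'y' }

To compute FOLLOW(C), find every occurrence of C on a right-hand side N → α C β: add FIRST(β) \ {ε}, and if β is empty or nullable also add FOLLOW(N). Iterate to a fixed point.

In Y → X , C: C is at the end, add FOLLOW(Y)
In Y → ( C L: C is followed by L, add FIRST(L) \ {ε} = { ',', 'y' }
  L is nullable, so also add FOLLOW(Y)
In L → , C: C is at the end, add FOLLOW(L)

The FOLLOW sets referred to above (computed the same way, to a fixed point):
  FOLLOW(Y) = { $ }
  FOLLOW(L) = { $ }

Taking the union: FOLLOW(C) = { $, ',', 'y' }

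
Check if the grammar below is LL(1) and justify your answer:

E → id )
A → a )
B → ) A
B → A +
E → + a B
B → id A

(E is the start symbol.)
Yes, the grammar is LL(1).

A grammar is LL(1) if for each non-terminal N with multiple productions, the predict sets of those productions are pairwise disjoint, where PREDICT(N → α) = (FIRST(α) \ {ε}) ∪ (FOLLOW(N) if α ⇒* ε).

Relevant sets:
  FIRST(A) = { 'a' }

For E:
  PREDICT(E → id ')') = { 'id' }
  PREDICT(E → '+' a B) = { '+' }
For B:
  PREDICT(B → ')' A) = { ')' }
  PREDICT(B → A '+') = { 'a' }
  PREDICT(B → id A) = { 'id' }
A has a single production, so nothing to check there.

All predict sets are disjoint. The grammar IS LL(1).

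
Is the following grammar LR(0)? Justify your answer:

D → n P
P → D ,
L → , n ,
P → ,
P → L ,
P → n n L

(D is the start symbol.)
No. Shift-reduce conflict between [P → , .] and [L → , . n ,]

Augment with D' → D and build the canonical LR(0) collection (I0 = CLOSURE({[D' → . D]}), then GOTO on every symbol after a dot until no new states appear). It has 14 states:
  I0: { [D → . n P], [D' → . D] }  — shift
  I1: { [D' → D .] }  — accept
  I2: { [D → . n P], [D → n . P], [L → . , n ,], [P → . ,], [P → . D ,], [P → . L ,], [P → . n n L] }  — shift
  I3: { [L → , . n ,], [P → , .] }  — shift, reduce
  I4: { [P → D . ,] }  — shift
  I5: { [P → L . ,] }  — shift
  I6: { [D → n P .] }  — reduce
  I7: { [D → . n P], [D → n . P], [L → . , n ,], [P → . ,], [P → . D ,], [P → . L ,], [P → . n n L], [P → n . n L] }  — shift
  I8: { [D → . n P], [D → n . P], [L → . , n ,], [P → . ,], [P → . D ,], [P → . L ,], [P → . n n L], [P → n . n L], [P → n n . L] }  — shift
  I9: { [P → L . ,], [P → n n L .] }  — shift, reduce
  I10: { [P → L , .] }  — reduce
  I11: { [P → D , .] }  — reduce
  I12: { [L → , n . ,] }  — shift
  I13: { [L → , n , .] }  — reduce

Conflict in state I3:
  Shift-reduce conflict between [P → , .] and [L → , . n ,]
So the grammar is NOT LR(0).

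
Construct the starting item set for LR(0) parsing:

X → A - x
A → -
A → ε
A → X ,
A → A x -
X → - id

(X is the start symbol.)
{ [A → . -], [A → . A x -], [A → . X ,], [A → .], [X → . - id], [X → . A - x], [X' → . X] }

First, augment the grammar with X' → X
I₀ = CLOSURE({ [X' → . X] }):
  [X' → . X] has the dot before X: add [X → . A - x], [X → . - id]
  [X → . A - x] has the dot before A: add [A → . -], [A → .], [A → . X ,], [A → . A x -]
No further items can be added.

I₀ = { [A → . -], [A → . A x -], [A → . X ,], [A → .], [X → . - id], [X → . A - x], [X' → . X] }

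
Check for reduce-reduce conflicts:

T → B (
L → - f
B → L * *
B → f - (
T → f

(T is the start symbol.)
No reduce-reduce conflicts

Augment with T' → T and build the canonical LR(0) collection (I0 = CLOSURE({[T' → . T]}), then GOTO on every symbol after a dot until no new states appear). It has 12 states:
  I0: { [B → . L * *], [B → . f - (], [L → . - f], [T → . B (], [T → . f], [T' → . T] }  — shift
  I1: { [L → - . f] }  — shift
  I2: { [T → B . (] }  — shift
  I3: { [B → L . * *] }  — shift
  I4: { [T' → T .] }  — accept
  I5: { [B → f . - (], [T → f .] }  — shift, reduce
  I6: { [B → f - . (] }  — shift
  I7: { [B → f - ( .] }  — reduce
  I8: { [B → L * . *] }  — shift
  I9: { [B → L * * .] }  — reduce
  I10: { [T → B ( .] }  — reduce
  I11: { [L → - f .] }  — reduce

No state contains more than one complete item.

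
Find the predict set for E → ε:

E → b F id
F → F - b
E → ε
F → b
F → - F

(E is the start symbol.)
{ $ }

PREDICT(E → ε) = (FIRST(RHS) \ {ε}) ∪ (FOLLOW(E) if ε ∈ FIRST(RHS), i.e. RHS ⇒* ε)
The right-hand side is ε (FIRST(ε) = { ε }), so the predict set is FOLLOW(E) = { $ }
PREDICT(E → ε) = { $ }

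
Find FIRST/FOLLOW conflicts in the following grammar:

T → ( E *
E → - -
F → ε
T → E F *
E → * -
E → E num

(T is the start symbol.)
A FIRST/FOLLOW conflict occurs when a non-terminal N has a nullable alternative N → β (β ⇒* ε) and another alternative N → α with FIRST(α) ∩ FOLLOW(N) ≠ ∅: on such a lookahead the parser cannot decide between expanding α and letting N vanish via β.

Nullable non-terminals: F.
F has a nullable alternative but only one production, so nothing to check.

E, T have no nullable alternative, so no FIRST/FOLLOW check is needed there.

No FIRST/FOLLOW conflicts found.

Answer: No FIRST/FOLLOW conflicts.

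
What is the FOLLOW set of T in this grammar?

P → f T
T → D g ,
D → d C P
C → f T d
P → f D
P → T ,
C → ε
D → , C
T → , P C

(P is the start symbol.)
{ $, ',', 'd', 'f', 'g' }

To compute FOLLOW(T), find every occurrence of T on a right-hand side N → α T β: add FIRST(β) \ {ε}, and if β is empty or nullable also add FOLLOW(N). Iterate to a fixed point.

In P → f T: T is at the end, add FOLLOW(P)
In C → f T d: T is followed by d, add FIRST(d) \ {ε} = { 'd' }
In P → T ,: T is followed by ',', add FIRST(',') \ {ε} = { ',' }

The FOLLOW sets referred to above (computed the same way, to a fixed point):
  FOLLOW(P) = { $, ',', 'd', 'f', 'g' }

Taking the union: FOLLOW(T) = { $, ',', 'd', 'f', 'g' }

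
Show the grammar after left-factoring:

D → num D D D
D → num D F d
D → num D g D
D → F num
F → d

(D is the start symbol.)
D → num D D'
D' → D D
D' → F d
D' → g D
D → F num
F → d

Left-factoring transforms A → αβ₁ | αβ₂ into A → αA' and A' → β₁ | β₂
(α is the longest common prefix among the alternatives). Repeat until
no nonterminal has two alternatives with a common prefix.

Round 1: D has alternatives sharing prefix 'num D'. Introduce D': D → num D D'
  Add: D' → D D
  Add: D' → F d
  Add: D' → g D

No remaining common prefixes — done.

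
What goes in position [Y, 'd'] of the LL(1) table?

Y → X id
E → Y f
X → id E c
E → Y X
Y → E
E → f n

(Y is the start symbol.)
To find M[Y, 'd'], we find productions for Y where 'd' is in the predict set (PREDICT(N → α) = (FIRST(α) \ {ε}) ∪ (FOLLOW(N) if α ⇒* ε)).

Relevant sets:
  FIRST(X) = { 'id' }
  FIRST(E) = { 'f', 'id' }

Y → X id: PREDICT = { 'id' }
Y → E: PREDICT = { 'f', 'id' }

M[Y, 'd'] is empty (no production applies)

Answer: Empty (error entry)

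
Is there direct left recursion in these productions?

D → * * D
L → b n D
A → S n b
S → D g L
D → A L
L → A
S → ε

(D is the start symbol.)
No direct left recursion

D → * * D: starts with '*'
L → b n D: starts with b
A → S n b: starts with S
S → D g L: starts with D
D → A L: starts with A
L → A: starts with A
S → ε: starts with ε

No direct left recursion found.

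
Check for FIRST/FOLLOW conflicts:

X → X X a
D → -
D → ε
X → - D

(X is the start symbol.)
Yes. D → '-' with FOLLOW(D) on { '-' }

A FIRST/FOLLOW conflict occurs when a non-terminal N has a nullable alternative N → β (β ⇒* ε) and another alternative N → α with FIRST(α) ∩ FOLLOW(N) ≠ ∅: on such a lookahead the parser cannot decide between expanding α and letting N vanish via β.

Nullable non-terminals: D.

D: nullable alternative(s) D → ε; FOLLOW(D) = { $, '-', 'a' }
  D → -: FIRST \ {ε} = { '-' } — overlaps FOLLOW(D) on { '-' }: CONFLICT
  D → ε: FIRST \ {ε} = { } — this is the only nullable alternative, skip

X has no nullable alternative, so no FIRST/FOLLOW check is needed there.

So the grammar has 1 FIRST/FOLLOW conflict (marked CONFLICT above).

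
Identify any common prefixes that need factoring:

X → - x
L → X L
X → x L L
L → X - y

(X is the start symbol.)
Yes, L has productions with common prefix 'X'

Left-factoring is needed when two productions for the same non-terminal
share a common prefix on the right-hand side.

Productions for X:
  X → - x
  X → x L L
Productions for L:
  L → X L
  L → X - y

Found common prefix 'X' in productions for L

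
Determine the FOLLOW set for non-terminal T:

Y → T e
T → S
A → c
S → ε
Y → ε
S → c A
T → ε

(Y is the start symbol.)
{ 'e' }

In Y → T e: T is followed by e, add FIRST(e) \ {ε} = { 'e' }

Taking the union: FOLLOW(T) = { 'e' }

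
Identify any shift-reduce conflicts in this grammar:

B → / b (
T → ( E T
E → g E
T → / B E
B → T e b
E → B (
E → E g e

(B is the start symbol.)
Yes — I11: [T → / B E .] vs [E → E . g e]; I13: [E → g E .] vs [E → E . g e]

A shift-reduce conflict occurs when an LR(0) state has both:
  - a complete (reduce) item [A → α .] (dot at the end), and
  - a shift item [B → β . c γ] (dot before a terminal).

Augment with B' → B and build the canonical LR(0) collection (I0 = CLOSURE({[B' → . B]}), then GOTO on every symbol after a dot until no new states appear). It has 20 states:
  I0: { [B → . / b (], [B → . T e b], [B' → . B], [T → . ( E T], [T → . / B E] }  — shift
  I1: { [B → . / b (], [B → . T e b], [E → . B (], [E → . E g e], [E → . g E], [T → ( . E T], [T → . ( E T], [T → . / B E] }  — shift
  I2: { [B → . / b (], [B → . T e b], [B → / . b (], [T → . ( E T], [T → . / B E], [T → / . B E] }  — shift
  I3: { [B' → B .] }  — accept
  I4: { [B → T . e b] }  — shift
  I5: { [B → T e . b] }  — shift
  I6: { [B → T e b .] }  — reduce
  I7: { [B → . / b (], [B → . T e b], [E → . B (], [E → . E g e], [E → . g E], [T → . ( E T], [T → . / B E], [T → / B . E] }  — shift
  I8: { [B → / b . (] }  — shift
  I9: { [B → / b ( .] }  — reduce
  I10: { [E → B . (] }  — shift
  I11: { [E → E . g e], [T → / B E .] }  — shift, reduce
  I12: { [B → . / b (], [B → . T e b], [E → . B (], [E → . E g e], [E → . g E], [E → g . E], [T → . ( E T], [T → . / B E] }  — shift
  I13: { [E → E . g e], [E → g E .] }  — shift, reduce
  I14: { [E → E g . e] }  — shift
  I15: { [E → E g e .] }  — reduce
  I16: { [E → B ( .] }  — reduce
  I17: { [E → E . g e], [T → ( E . T], [T → . ( E T], [T → . / B E] }  — shift
  I18: { [B → . / b (], [B → . T e b], [T → . ( E T], [T → . / B E], [T → / . B E] }  — shift
  I19: { [T → ( E T .] }  — reduce

I11 contains reduce item [T → / B E .] and shift item [E → E . g e] — shift-reduce conflict.
I13 contains reduce item [E → g E .] and shift item [E → E . g e] — shift-reduce conflict.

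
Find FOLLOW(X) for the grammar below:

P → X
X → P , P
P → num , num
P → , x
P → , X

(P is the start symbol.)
{ $, ',' }

To compute FOLLOW(X), find every occurrence of X on a right-hand side N → α X β: add FIRST(β) \ {ε}, and if β is empty or nullable also add FOLLOW(N). Iterate to a fixed point.

In P → X: X is at the end, add FOLLOW(P)
In P → , X: X is at the end, add FOLLOW(P)

The FOLLOW sets referred to above (computed the same way, to a fixed point):
  FOLLOW(P) = { $, ',' }

Taking the union: FOLLOW(X) = { $, ',' }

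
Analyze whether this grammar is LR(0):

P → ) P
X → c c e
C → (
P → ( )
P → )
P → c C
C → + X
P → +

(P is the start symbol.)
A grammar is LR(0) if no state in the canonical LR(0) collection has:
  - both a shift item (dot before a terminal) and a complete item (shift-reduce conflict), or
  - two or more complete items (reduce-reduce conflict; the accept item [P' → P .] counts as a complete item here).

Augment with P' → P and build the canonical LR(0) collection (I0 = CLOSURE({[P' → . P]}), then GOTO on every symbol after a dot until no new states appear). It has 15 states:
  I0: { [P → . ( )], [P → . ) P], [P → . )], [P → . +], [P → . c C], [P' → . P] }  — shift
  I1: { [P → ( . )] }  — shift
  I2: { [P → ) . P], [P → ) .], [P → . ( )], [P → . ) P], [P → . )], [P → . +], [P → . c C] }  — shift, reduce
  I3: { [P → + .] }  — reduce
  I4: { [P' → P .] }  — accept
  I5: { [C → . (], [C → . + X], [P → c . C] }  — shift
  I6: { [C → ( .] }  — reduce
  I7: { [C → + . X], [X → . c c e] }  — shift
  I8: { [P → c C .] }  — reduce
  I9: { [C → + X .] }  — reduce
  I10: { [X → c . c e] }  — shift
  I11: { [X → c c . e] }  — shift
  I12: { [X → c c e .] }  — reduce
  I13: { [P → ) P .] }  — reduce
  I14: { [P → ( ) .] }  — reduce

Conflict in state I2:
  Shift-reduce conflict between [P → ) .] and [P → . ( )]
So the grammar is NOT LR(0).

Answer: No. Shift-reduce conflict between [P → ) .] and [P → . ( )]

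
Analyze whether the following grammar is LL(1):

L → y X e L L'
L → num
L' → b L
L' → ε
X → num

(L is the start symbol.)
No. Predict set conflict for L': { 'b' }

Relevant sets:
  FOLLOW(L') = { $, 'b' }

For L:
  PREDICT(L → y X e L L') = { 'y' }
  PREDICT(L → num) = { 'num' }
For L':
  PREDICT(L' → b L) = { 'b' }
  PREDICT(L' → ε) = { $, 'b' }
X has a single production, so nothing to check there.

Conflict found: Predict set conflict for L': { 'b' }
The grammar is NOT LL(1).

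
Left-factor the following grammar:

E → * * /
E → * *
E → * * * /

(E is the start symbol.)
E → * * E'
E' → /
E' → ε
E' → * /

Left-factoring transforms A → αβ₁ | αβ₂ into A → αA' and A' → β₁ | β₂
(α is the longest common prefix among the alternatives). Repeat until
no nonterminal has two alternatives with a common prefix.

Round 1: E has alternatives sharing prefix '* *'. Introduce E': E → * * E'
  Add: E' → /
  Add: E' → ε
  Add: E' → * /

No remaining common prefixes — done.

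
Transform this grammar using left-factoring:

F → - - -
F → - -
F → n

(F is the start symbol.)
F → - - F'
F' → -
F' → ε
F → n

Left-factoring transforms A → αβ₁ | αβ₂ into A → αA' and A' → β₁ | β₂
(α is the longest common prefix among the alternatives). Repeat until
no nonterminal has two alternatives with a common prefix.

Round 1: F has alternatives sharing prefix '- -'. Introduce F': F → - - F'
  Add: F' → -
  Add: F' → ε

No remaining common prefixes — done.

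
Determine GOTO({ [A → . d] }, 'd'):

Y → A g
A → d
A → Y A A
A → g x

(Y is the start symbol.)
GOTO(I, 'd') = CLOSURE({ [A → αX.β] : [A → α.Xβ] ∈ I, X = 'd' })

Items with dot before 'd', with the dot advanced:
  [A → . d] → [A → d .]
Closure adds nothing (no advanced item has the dot before a non-terminal).

GOTO = { [A → d .] }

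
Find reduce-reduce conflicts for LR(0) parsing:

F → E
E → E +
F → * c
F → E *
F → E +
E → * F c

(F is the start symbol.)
Yes — I5: [E → E + .] vs [F → E + .]

A reduce-reduce conflict occurs when an LR(0) state has two complete items [A → α .] and [B → β .] — both call for a reduction, and with no lookahead the parser cannot choose between them.

Augment with F' → F and build the canonical LR(0) collection (I0 = CLOSURE({[F' → . F]}), then GOTO on every symbol after a dot until no new states appear). It has 9 states:
  I0: { [E → . * F c], [E → . E +], [F → . * c], [F → . E *], [F → . E +], [F → . E], [F' → . F] }  — shift
  I1: { [E → * . F c], [E → . * F c], [E → . E +], [F → * . c], [F → . * c], [F → . E *], [F → . E +], [F → . E] }  — shift
  I2: { [E → E . +], [F → E . *], [F → E . +], [F → E .] }  — shift, reduce
  I3: { [F' → F .] }  — accept
  I4: { [F → E * .] }  — reduce
  I5: { [E → E + .], [F → E + .] }  — 2 reduces
  I6: { [E → * F . c] }  — shift
  I7: { [F → * c .] }  — reduce
  I8: { [E → * F c .] }  — reduce

I5 contains complete items [E → E + .], [F → E + .] — reduce-reduce conflict.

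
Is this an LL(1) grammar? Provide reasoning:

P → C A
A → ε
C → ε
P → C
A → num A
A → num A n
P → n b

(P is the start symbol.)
No. Predict set conflict for P: { $ }

A grammar is LL(1) if for each non-terminal N with multiple productions, the predict sets of those productions are pairwise disjoint, where PREDICT(N → α) = (FIRST(α) \ {ε}) ∪ (FOLLOW(N) if α ⇒* ε).

Relevant sets:
  FIRST(C) = { ε }
  FIRST(A) = { 'num', ε }
  FOLLOW(P) = { $ }
  FOLLOW(A) = { $, 'n' }

For P:
  PREDICT(P → C A) = { $, 'num' }
  PREDICT(P → C) = { $ }
  PREDICT(P → n b) = { 'n' }
For A:
  PREDICT(A → ε) = { $, 'n' }
  PREDICT(A → num A) = { 'num' }
  PREDICT(A → num A n) = { 'num' }
C has a single production, so nothing to check there.

Conflict found: Predict set conflict for P: { $ }
The grammar is NOT LL(1).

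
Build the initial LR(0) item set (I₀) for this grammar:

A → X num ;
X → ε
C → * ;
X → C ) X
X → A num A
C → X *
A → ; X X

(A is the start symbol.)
{ [A → . ; X X], [A → . X num ;], [A' → . A], [C → . * ;], [C → . X *], [X → . A num A], [X → . C ) X], [X → .] }

First, augment the grammar with A' → A
I₀ = CLOSURE({ [A' → . A] }):
  [A' → . A] has the dot before A: add [A → . X num ;], [A → . ; X X]
  [A → . X num ;] has the dot before X: add [X → .], [X → . C ) X], [X → . A num A]
  [X → . C ) X] has the dot before C: add [C → . * ;], [C → . X *]
No further items can be added.

I₀ = { [A → . ; X X], [A → . X num ;], [A' → . A], [C → . * ;], [C → . X *], [X → . A num A], [X → . C ) X], [X → .] }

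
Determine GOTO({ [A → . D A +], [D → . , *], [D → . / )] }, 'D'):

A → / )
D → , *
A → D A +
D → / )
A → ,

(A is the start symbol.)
GOTO(I, 'D') = CLOSURE({ [A → αX.β] : [A → α.Xβ] ∈ I, X = 'D' })

Items with dot before 'D', with the dot advanced:
  [A → . D A +] → [A → D . A +]
Closure of the advanced items:
  [A → D . A +] has the dot before A: add [A → . / )], [A → . D A +], [A → . ,]
  [A → . D A +] has the dot before D: add [D → . , *], [D → . / )]

GOTO = { [A → . ,], [A → . / )], [A → . D A +], [A → D . A +], [D → . , *], [D → . / )] }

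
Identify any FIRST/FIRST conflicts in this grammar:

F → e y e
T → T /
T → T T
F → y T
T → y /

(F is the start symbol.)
A FIRST/FIRST conflict occurs when two productions N → α and N → β for the same non-terminal have FIRST(α) ∩ FIRST(β) ≠ ∅ (with ε ∈ FIRST of a nullable right-hand side, so two nullable alternatives also conflict).

FIRST sets of the non-terminals at (or reachable through a nullable prefix from) the front of some alternative:
  FIRST(T) = { 'y' }

Productions for F:
  F → e y e: FIRST = { 'e' }
  F → y T: FIRST = { 'y' }
Productions for T:
  T → T /: FIRST = { 'y' }
  T → T T: FIRST = { 'y' }
  T → y /: FIRST = { 'y' }

Conflict for T: T → T / and T → T T
  Overlap: { 'y' }
Conflict for T: T → T / and T → y /
  Overlap: { 'y' }
Conflict for T: T → T T and T → y /
  Overlap: { 'y' }

Answer: Yes. T → T '/' / T → T T on { 'y' }; T → T '/' / T → y '/' on { 'y' }; T → T T / T → y '/' on { 'y' }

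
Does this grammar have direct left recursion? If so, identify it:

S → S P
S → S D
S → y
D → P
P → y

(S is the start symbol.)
Yes, S is left-recursive

S → S P: LEFT RECURSIVE (starts with S)
S → S D: LEFT RECURSIVE (starts with S)
S → y: starts with y
D → P: starts with P
P → y: starts with y

The grammar has direct left recursion on: S.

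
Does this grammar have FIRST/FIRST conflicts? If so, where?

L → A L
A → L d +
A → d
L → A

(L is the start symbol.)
A FIRST/FIRST conflict occurs when two productions N → α and N → β for the same non-terminal have FIRST(α) ∩ FIRST(β) ≠ ∅ (with ε ∈ FIRST of a nullable right-hand side, so two nullable alternatives also conflict).

FIRST sets of the non-terminals at (or reachable through a nullable prefix from) the front of some alternative:
  FIRST(A) = { 'd' }
  FIRST(L) = { 'd' }

Productions for L:
  L → A L: FIRST = { 'd' }
  L → A: FIRST = { 'd' }
Productions for A:
  A → L d +: FIRST = { 'd' }
  A → d: FIRST = { 'd' }

Conflict for L: L → A L and L → A
  Overlap: { 'd' }
Conflict for A: A → L d + and A → d
  Overlap: { 'd' }

Answer: Yes. L → A L / L → A on { 'd' }; A → L d '+' / A → d on { 'd' }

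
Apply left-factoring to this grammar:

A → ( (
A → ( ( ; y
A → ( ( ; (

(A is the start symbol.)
A → ( ( A'
A' → ε
A' → ; A''
A'' → y
A'' → (

Left-factoring transforms A → αβ₁ | αβ₂ into A → αA' and A' → β₁ | β₂
(α is the longest common prefix among the alternatives). Repeat until
no nonterminal has two alternatives with a common prefix.

Round 1: A has alternatives sharing prefix '( ('. Introduce A': A → ( ( A'
  Add: A' → ε
  Add: A' → ; y
  Add: A' → ; (

Round 2: A' has alternatives sharing prefix ';'. Introduce A'': A' → ; A''
  Add: A'' → y
  Add: A'' → (

No remaining common prefixes — done.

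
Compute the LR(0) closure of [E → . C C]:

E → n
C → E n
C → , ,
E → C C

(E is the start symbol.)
To compute CLOSURE, for each item [A → α.Bβ] where B is a non-terminal, add [B → .γ] for all productions B → γ; repeat for the newly added items until nothing changes.

Start with: [E → . C C]
  [E → . C C] has the dot before C: add [C → . E n], [C → . , ,]
  [C → . E n] has the dot before E: add [E → . n]
No further items can be added.

CLOSURE = { [C → . , ,], [C → . E n], [E → . C C], [E → . n] }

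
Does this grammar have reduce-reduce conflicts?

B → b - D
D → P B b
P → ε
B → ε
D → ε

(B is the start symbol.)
Yes — I3: [D → .] vs [P → .]

Augment with B' → B and build the canonical LR(0) collection (I0 = CLOSURE({[B' → . B]}), then GOTO on every symbol after a dot until no new states appear). It has 8 states:
  I0: { [B → . b - D], [B → .], [B' → . B] }  — shift, reduce
  I1: { [B' → B .] }  — accept
  I2: { [B → b . - D] }  — shift
  I3: { [B → b - . D], [D → . P B b], [D → .], [P → .] }  — 2 reduces
  I4: { [B → b - D .] }  — reduce
  I5: { [B → . b - D], [B → .], [D → P . B b] }  — shift, reduce
  I6: { [D → P B . b] }  — shift
  I7: { [D → P B b .] }  — reduce

I3 contains complete items [D → .], [P → .] — reduce-reduce conflict.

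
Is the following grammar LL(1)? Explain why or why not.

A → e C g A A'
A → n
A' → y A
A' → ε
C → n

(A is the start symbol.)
A grammar is LL(1) if for each non-terminal N with multiple productions, the predict sets of those productions are pairwise disjoint, where PREDICT(N → α) = (FIRST(α) \ {ε}) ∪ (FOLLOW(N) if α ⇒* ε).

Relevant sets:
  FOLLOW(A') = { $, 'y' }

For A:
  PREDICT(A → e C g A A') = { 'e' }
  PREDICT(A → n) = { 'n' }
For A':
  PREDICT(A' → y A) = { 'y' }
  PREDICT(A' → ε) = { $, 'y' }
C has a single production, so nothing to check there.

Conflict found: Predict set conflict for A': { 'y' }
The grammar is NOT LL(1).

Answer: No. Predict set conflict for A': { 'y' }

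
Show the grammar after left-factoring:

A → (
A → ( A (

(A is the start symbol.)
Left-factoring transforms A → αβ₁ | αβ₂ into A → αA' and A' → β₁ | β₂
(α is the longest common prefix among the alternatives). Repeat until
no nonterminal has two alternatives with a common prefix.

Round 1: A has alternatives sharing prefix '('. Introduce A': A → ( A'
  Add: A' → ε
  Add: A' → A (

No remaining common prefixes — done.

Resulting grammar:
A → ( A'
A' → ε
A' → A (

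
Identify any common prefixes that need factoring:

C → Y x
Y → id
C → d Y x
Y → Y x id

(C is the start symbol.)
Left-factoring is needed when two productions for the same non-terminal
share a common prefix on the right-hand side.

Productions for C:
  C → Y x
  C → d Y x
Productions for Y:
  Y → id
  Y → Y x id

No common prefixes found.

Answer: No, left-factoring is not needed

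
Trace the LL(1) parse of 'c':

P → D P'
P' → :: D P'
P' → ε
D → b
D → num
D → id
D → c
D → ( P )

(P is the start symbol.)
LL(1) parsing maintains a stack (initially the start symbol over $) and the input. At each step: if the stack top is a terminal, match it against the current input token; if it is a non-terminal N, replace it with the RHS of M[N, lookahead] (the unique production whose predict set contains the lookahead).

Stack is shown with the top on the left.

Stack   Input  Action
---------------------
P $     c $    output P → D P'
D P' $  c $    output D → c
c P' $  c $    match 'c'
P' $    $      output P' → ε
$       $      accept

The string is accepted.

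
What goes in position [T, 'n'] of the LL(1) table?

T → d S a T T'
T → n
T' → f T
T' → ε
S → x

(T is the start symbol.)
T → n

To find M[T, 'n'], we find productions for T where 'n' is in the predict set (PREDICT(N → α) = (FIRST(α) \ {ε}) ∪ (FOLLOW(N) if α ⇒* ε)).

T → d S a T T': PREDICT = { 'd' }
T → n: PREDICT = { 'n' }
  'n' is in predict set, so this production goes in M[T, 'n']

M[T, 'n'] = T → n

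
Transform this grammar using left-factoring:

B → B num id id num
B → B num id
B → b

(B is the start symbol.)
Left-factoring transforms A → αβ₁ | αβ₂ into A → αA' and A' → β₁ | β₂
(α is the longest common prefix among the alternatives). Repeat until
no nonterminal has two alternatives with a common prefix.

Round 1: B has alternatives sharing prefix 'B num id'. Introduce B': B → B num id B'
  Add: B' → id num
  Add: B' → ε

No remaining common prefixes — done.

Resulting grammar:
B → B num id B'
B' → id num
B' → ε
B → b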